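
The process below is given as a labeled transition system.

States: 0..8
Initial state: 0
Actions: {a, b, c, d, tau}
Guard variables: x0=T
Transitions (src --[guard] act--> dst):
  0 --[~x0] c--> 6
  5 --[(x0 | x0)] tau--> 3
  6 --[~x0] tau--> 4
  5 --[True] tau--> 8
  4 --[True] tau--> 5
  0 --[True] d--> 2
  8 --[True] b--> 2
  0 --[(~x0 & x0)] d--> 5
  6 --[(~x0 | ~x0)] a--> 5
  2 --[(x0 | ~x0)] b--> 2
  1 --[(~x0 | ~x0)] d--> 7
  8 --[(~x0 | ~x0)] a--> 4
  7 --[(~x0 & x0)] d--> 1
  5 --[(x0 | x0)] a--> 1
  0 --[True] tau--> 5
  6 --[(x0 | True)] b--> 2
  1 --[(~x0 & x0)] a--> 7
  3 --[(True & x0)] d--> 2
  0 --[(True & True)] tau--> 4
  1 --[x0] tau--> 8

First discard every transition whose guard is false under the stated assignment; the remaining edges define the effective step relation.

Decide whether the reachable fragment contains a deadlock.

R = {0,1,2,3,4,5,8}
  0: d→2  tau→4  tau→5  [3 out]
  1: tau→8  [1 out]
  2: b→2  [1 out]
  3: d→2  [1 out]
  4: tau→5  [1 out]
  5: a→1  tau→3  tau→8  [3 out]
  8: b→2  [1 out]

Answer: DEADLOCK-FREE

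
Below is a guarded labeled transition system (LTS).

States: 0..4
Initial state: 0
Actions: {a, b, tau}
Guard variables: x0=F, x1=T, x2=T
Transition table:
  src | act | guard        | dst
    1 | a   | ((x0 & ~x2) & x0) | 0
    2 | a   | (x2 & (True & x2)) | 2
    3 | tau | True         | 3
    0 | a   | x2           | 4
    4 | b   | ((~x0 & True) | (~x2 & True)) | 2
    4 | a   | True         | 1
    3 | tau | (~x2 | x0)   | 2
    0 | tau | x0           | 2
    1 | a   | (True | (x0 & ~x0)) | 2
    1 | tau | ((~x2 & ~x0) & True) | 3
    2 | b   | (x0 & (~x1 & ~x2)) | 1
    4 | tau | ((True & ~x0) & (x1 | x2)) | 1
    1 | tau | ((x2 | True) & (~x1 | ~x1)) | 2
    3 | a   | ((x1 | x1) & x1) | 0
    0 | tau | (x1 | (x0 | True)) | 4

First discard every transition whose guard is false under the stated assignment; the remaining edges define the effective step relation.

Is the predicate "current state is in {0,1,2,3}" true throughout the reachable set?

Allowed set {0,1,2,3}
Reach set: {0,1,2,4}
  0: ✓
  1: ✓
  2: ✓
  4: outside
witness against invariant: a → 4

Answer: INVARIANT VIOLATED at state 4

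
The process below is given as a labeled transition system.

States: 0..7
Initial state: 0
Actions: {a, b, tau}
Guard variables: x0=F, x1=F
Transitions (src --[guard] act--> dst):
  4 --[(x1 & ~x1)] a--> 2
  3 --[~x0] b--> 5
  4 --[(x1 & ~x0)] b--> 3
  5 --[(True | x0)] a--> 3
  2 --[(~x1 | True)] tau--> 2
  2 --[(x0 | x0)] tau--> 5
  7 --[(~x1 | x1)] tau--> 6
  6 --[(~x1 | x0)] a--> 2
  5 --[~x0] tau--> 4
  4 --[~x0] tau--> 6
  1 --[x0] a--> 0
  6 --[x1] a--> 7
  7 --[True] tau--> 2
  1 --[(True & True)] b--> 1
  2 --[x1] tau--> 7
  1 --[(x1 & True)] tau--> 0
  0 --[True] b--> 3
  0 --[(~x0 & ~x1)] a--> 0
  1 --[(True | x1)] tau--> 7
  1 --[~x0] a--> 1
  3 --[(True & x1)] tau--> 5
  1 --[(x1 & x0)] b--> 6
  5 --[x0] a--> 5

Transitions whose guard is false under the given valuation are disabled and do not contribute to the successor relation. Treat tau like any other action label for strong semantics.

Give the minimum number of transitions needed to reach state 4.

Answer: 3

Trace:
Breadth-first toward 4:
  depth 0: {0}
  depth 1: {3}
  depth 2: {5}
  depth 3: {4}
depth(4)=3, e.g. b·b·tau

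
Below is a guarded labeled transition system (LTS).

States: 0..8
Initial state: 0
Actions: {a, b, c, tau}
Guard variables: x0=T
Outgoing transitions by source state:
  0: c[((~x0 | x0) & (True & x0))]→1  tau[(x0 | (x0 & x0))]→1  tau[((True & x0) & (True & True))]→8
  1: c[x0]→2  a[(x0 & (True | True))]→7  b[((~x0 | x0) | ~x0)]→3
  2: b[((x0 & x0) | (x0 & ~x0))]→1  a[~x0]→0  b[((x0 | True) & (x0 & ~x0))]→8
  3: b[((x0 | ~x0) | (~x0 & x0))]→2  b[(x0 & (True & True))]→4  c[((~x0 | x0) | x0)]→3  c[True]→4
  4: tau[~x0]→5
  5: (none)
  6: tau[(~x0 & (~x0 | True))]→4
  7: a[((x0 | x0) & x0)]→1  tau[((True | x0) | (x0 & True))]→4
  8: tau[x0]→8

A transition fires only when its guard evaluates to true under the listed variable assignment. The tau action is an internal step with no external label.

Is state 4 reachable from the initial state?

Answer: REACHABLE

Analysis:
14 transition(s) survive guard evaluation.
L0 = {0}
L1 = {1,8}  total {0,1,8}
L2 = {2,3,7}  total {0,1,2,3,7,8}
L3 = {4}  total {0,1,2,3,4,7,8}
R = {0,1,2,3,4,7,8}
witness 4: c·a·tau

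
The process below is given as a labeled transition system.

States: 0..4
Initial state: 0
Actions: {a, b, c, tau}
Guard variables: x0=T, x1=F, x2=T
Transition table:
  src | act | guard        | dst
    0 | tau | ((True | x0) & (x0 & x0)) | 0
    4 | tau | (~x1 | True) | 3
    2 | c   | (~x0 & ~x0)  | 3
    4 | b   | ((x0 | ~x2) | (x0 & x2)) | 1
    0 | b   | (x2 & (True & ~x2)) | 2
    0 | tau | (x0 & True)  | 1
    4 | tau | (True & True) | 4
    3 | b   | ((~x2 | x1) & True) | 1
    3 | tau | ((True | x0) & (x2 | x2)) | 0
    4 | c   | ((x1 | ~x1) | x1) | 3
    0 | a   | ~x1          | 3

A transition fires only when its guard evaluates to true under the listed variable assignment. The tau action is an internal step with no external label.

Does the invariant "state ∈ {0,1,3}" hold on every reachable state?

Answer: INVARIANT HOLDS

Analysis:
Inv-set: {0,1,3}
R = {0,1,3}
  0: safe
  1: safe
  3: safe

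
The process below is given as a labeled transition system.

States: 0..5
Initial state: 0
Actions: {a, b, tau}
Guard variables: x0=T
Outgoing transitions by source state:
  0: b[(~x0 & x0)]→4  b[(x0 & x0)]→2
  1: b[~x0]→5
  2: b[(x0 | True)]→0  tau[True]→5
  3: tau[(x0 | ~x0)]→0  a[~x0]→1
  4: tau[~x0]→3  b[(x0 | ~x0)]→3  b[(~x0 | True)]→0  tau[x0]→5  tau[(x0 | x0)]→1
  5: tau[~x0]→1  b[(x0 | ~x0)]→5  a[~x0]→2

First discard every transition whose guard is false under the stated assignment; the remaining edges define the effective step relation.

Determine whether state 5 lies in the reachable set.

9 transition(s) survive guard evaluation.
depth 0: {0}
depth 1: {2}  now seen {0,2}
depth 2: {5}  now seen {0,2,5}
R = {0,2,5}
Path to 5: b·tau

Answer: REACHABLE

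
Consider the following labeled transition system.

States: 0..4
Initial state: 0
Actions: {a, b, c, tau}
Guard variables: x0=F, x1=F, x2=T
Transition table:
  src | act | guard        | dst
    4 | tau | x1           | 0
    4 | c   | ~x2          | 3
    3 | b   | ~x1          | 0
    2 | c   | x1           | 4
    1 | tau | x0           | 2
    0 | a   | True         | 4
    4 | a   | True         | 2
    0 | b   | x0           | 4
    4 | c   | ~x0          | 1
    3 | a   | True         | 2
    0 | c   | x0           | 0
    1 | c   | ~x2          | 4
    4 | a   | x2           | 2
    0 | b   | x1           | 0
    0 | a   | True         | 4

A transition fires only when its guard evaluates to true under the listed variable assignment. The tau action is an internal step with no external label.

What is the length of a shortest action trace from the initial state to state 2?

Breadth-first toward 2:
  L0 = {0}
  L1 = {4}
  L2 = {1,2}
2 enters at depth 2; path a·a

Answer: 2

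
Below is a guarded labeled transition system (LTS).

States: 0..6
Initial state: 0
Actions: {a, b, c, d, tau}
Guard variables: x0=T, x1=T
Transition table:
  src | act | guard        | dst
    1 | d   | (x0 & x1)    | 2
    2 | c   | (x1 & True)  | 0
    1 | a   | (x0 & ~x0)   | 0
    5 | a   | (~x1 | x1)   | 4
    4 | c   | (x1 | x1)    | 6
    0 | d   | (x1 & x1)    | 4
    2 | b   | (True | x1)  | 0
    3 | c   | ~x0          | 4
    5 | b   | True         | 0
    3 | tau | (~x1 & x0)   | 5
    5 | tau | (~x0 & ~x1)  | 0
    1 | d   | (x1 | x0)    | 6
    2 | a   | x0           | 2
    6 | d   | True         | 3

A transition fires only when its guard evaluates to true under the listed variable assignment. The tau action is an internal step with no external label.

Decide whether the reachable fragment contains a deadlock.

Answer: DEADLOCK at state 3

Analysis:
R = {0,3,4,6}
  0: d→4  [deg 1]
  3: ∅  [deadlock]
  4: c→6  [deg 1]
  6: d→3  [deg 1]
trace reaching 3: d·c·d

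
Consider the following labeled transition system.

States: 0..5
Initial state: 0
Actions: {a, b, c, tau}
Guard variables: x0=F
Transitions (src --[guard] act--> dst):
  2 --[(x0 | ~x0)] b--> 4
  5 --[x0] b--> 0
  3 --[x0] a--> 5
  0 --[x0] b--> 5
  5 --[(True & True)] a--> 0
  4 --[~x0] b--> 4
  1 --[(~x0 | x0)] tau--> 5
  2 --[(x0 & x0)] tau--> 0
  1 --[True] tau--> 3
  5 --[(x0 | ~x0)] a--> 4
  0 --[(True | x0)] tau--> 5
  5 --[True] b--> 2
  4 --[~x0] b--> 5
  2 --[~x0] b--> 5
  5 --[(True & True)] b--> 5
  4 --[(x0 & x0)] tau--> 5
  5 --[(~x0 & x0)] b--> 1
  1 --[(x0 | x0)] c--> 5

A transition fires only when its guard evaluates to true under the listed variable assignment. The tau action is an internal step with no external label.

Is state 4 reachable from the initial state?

Answer: REACHABLE

Trace:
11 transition(s) survive guard evaluation.
depth 0: {0}
depth 1: {5}  cumulative {0,5}
depth 2: {2,4}  cumulative {0,2,4,5}
R = {0,2,4,5}
witness 4: tau·a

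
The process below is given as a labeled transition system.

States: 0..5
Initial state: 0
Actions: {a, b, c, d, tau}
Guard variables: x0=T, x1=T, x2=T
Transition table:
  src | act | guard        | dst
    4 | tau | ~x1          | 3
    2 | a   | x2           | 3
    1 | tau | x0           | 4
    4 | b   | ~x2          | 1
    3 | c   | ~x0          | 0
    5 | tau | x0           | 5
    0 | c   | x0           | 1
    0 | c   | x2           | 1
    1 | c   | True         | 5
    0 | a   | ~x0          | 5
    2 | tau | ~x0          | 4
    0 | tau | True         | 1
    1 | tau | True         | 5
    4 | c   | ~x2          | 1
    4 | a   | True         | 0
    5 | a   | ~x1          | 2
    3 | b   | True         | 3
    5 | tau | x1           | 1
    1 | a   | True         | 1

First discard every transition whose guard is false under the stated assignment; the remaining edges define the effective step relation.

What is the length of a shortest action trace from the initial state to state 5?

Answer: 2

Trace:
Breadth-first toward 5:
  depth 0: {0}
  depth 1: {1}
  depth 2: {4,5}
depth(5)=2, e.g. c·c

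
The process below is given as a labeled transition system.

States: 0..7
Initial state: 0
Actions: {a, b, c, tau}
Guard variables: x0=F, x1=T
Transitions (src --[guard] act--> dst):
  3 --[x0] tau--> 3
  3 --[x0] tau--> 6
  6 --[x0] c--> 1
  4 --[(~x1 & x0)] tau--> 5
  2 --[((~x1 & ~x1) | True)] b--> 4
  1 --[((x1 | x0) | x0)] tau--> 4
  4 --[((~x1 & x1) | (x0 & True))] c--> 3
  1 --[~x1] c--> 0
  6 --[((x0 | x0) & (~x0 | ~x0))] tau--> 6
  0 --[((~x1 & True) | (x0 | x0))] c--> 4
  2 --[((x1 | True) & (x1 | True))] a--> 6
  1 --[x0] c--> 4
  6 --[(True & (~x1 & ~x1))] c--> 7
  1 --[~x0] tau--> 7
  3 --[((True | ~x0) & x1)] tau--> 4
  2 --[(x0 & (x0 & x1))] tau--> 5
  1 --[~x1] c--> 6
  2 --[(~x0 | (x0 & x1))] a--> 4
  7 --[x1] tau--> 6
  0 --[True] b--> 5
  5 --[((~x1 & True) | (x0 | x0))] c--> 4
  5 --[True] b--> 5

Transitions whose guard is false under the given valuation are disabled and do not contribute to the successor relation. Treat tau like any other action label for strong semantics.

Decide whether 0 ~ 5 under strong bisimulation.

Answer: BISIMILAR

Analysis:
Bisimulation quotient by refinement:
  round 0: {{0,1,2,3,4,5,6,7}}
  round 1: {{0,5},{1,3,7},{2},{4,6}}
  round 2: {{0,5},{1},{2},{3,7},{4,6}}
stable after 3 split(s): 5 block(s)
0∈{0,5}, 5∈{0,5}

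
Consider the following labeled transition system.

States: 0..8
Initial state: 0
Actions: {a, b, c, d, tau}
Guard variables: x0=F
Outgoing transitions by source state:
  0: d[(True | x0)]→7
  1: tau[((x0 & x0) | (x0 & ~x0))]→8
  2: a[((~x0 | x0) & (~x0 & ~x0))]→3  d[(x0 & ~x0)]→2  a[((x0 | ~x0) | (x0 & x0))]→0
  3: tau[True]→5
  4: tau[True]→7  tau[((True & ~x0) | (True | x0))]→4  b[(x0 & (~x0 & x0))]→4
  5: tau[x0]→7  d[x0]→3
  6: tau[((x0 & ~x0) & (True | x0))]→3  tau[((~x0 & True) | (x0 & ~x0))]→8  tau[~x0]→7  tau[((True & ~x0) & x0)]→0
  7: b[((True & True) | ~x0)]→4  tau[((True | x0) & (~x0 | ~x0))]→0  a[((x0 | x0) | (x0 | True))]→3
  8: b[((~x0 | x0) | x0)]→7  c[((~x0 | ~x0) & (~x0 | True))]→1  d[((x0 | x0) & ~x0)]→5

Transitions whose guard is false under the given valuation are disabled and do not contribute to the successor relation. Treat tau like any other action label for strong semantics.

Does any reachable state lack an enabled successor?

Reachable = {0,3,4,5,7}
  0: d→7  [1 exit(s)]
  3: tau→5  [1 exit(s)]
  4: tau→4  tau→7  [2 exit(s)]
  5: ∅  [no exit]
  7: a→3  b→4  tau→0  [3 exit(s)]
trace reaching 5: d·a·tau

Answer: DEADLOCK at state 5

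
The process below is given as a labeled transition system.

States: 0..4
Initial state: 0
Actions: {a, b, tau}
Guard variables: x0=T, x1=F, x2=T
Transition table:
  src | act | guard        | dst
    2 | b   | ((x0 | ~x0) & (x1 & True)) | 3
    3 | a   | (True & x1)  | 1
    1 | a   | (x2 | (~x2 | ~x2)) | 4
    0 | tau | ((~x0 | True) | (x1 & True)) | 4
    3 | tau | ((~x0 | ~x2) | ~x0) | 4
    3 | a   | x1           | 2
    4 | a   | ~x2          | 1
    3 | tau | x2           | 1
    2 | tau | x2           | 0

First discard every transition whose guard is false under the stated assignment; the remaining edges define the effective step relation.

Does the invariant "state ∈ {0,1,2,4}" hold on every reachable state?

Allowed set {0,1,2,4}
Reachable = {0,4}
  0: safe
  4: safe

Answer: INVARIANT HOLDS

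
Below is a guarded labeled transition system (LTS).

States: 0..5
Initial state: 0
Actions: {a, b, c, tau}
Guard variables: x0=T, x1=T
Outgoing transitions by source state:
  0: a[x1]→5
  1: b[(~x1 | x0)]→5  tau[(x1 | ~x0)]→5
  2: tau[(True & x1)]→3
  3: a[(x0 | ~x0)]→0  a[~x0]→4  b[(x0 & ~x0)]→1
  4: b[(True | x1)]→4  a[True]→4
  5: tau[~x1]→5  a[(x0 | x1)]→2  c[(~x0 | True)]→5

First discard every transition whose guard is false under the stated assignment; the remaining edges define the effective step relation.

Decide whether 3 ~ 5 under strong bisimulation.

Answer: NOT BISIMILAR

Trace:
Compute ~ classes (split until stable):
  P[0] = {{0,1,2,3,4,5}}
  P[1] = {{0,3},{1},{2},{4},{5}}
  P[2] = {{0},{1},{2},{3},{4},{5}}
6 equivalence class(es) (converged in 3)
3∈{3}, 5∈{5}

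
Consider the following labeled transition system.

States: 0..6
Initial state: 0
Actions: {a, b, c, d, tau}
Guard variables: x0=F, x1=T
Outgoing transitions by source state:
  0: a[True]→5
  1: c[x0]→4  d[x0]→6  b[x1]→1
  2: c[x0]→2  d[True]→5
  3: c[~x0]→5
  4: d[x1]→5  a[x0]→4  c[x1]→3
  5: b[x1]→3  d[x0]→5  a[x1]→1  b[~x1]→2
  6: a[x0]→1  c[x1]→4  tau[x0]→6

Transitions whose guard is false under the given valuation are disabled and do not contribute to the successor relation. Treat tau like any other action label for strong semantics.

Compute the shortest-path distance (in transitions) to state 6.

Answer: UNREACHABLE

Trace:
Breadth-first toward 6:
  Layer 0: {0}
  Layer 1: {5}
  Layer 2: {1,3}
6 never appears.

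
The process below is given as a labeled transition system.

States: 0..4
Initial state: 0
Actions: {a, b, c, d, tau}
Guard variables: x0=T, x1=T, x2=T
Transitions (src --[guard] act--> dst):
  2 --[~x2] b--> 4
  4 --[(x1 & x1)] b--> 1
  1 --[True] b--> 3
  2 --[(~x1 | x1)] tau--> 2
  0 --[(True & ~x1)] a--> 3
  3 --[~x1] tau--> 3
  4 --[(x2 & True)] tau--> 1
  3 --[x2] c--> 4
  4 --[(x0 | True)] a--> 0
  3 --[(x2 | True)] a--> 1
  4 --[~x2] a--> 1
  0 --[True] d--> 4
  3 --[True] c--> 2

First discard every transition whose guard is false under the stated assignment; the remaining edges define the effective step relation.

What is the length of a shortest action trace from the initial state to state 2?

Answer: 4

Trace:
Layered search for 2:
  depth 0: {0}
  depth 1: {4}
  depth 2: {1}
  depth 3: {3}
  depth 4: {2}
depth(2)=4, e.g. d·b·b·c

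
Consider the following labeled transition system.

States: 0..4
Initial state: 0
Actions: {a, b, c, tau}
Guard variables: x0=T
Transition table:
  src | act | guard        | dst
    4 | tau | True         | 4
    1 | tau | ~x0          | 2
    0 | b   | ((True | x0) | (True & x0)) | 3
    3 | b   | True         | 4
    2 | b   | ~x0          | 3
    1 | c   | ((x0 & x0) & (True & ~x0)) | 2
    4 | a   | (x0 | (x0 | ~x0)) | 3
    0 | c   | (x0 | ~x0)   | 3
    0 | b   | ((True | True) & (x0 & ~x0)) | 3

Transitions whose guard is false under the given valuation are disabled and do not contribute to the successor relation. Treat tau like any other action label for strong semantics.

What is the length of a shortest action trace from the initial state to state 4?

Answer: 2

Analysis:
Breadth-first toward 4:
  depth 0: {0}
  depth 1: {3}
  depth 2: {4}
first hit 4 at d=2 via b·b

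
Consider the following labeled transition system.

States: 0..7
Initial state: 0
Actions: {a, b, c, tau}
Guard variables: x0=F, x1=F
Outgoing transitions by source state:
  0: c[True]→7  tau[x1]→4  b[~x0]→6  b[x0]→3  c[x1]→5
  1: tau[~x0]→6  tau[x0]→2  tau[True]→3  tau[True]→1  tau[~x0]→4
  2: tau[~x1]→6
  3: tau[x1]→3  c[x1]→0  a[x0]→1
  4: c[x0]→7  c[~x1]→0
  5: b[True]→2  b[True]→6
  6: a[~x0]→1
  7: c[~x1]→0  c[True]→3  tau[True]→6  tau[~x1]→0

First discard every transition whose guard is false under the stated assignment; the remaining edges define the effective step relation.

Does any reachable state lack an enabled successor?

Answer: DEADLOCK at state 3

Analysis:
R = {0,1,3,4,6,7}
  0: b→6  c→7  [deg 2]
  1: tau→1  tau→3  tau→4  tau→6  [deg 4]
  3: ∅  [deadlock]
  4: c→0  [deg 1]
  6: a→1  [deg 1]
  7: c→0  c→3  tau→0  tau→6  [deg 4]
witness 3: c·c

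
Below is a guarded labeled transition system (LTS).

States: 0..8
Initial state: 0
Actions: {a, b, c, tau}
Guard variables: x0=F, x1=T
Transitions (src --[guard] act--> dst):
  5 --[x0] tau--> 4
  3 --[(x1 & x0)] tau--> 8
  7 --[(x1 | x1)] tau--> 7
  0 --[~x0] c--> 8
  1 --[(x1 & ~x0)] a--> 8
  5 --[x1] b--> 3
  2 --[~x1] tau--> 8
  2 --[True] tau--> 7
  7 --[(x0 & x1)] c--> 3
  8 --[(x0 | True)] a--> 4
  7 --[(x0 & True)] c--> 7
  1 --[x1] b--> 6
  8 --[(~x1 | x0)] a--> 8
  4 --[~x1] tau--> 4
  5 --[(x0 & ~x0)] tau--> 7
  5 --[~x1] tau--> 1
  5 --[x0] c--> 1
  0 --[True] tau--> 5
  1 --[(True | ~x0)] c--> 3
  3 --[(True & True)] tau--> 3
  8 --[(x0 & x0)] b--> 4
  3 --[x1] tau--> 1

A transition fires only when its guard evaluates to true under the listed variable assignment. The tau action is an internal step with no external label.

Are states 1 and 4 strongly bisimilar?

Compute ~ classes (split until stable):
  round 0: {{0,1,2,3,4,5,6,7,8}}
  round 1: {{0},{1},{2,3,7},{4,6},{5},{8}}
  round 2: {{0},{1},{2,7},{3},{4,6},{5},{8}}
Fixed point at round 3; 7 class(es).
class of 1: {1}; class of 4: {4,6}

Answer: NOT BISIMILAR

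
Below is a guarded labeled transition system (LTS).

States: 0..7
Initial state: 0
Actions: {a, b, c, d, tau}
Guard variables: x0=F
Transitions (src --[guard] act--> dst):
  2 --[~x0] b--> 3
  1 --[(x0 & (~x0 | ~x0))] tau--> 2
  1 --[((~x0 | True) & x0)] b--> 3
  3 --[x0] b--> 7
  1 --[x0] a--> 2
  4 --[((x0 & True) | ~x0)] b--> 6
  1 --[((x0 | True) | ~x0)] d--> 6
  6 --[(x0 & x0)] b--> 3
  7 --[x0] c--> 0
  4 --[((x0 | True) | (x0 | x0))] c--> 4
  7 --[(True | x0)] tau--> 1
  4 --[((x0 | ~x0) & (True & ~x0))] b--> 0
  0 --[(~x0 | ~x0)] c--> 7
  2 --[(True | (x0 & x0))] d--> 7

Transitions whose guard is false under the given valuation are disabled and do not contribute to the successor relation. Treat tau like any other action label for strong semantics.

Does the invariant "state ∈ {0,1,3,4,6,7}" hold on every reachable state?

Inv-set: {0,1,3,4,6,7}
Reach set: {0,1,6,7}
  0: safe
  1: safe
  6: safe
  7: safe

Answer: INVARIANT HOLDS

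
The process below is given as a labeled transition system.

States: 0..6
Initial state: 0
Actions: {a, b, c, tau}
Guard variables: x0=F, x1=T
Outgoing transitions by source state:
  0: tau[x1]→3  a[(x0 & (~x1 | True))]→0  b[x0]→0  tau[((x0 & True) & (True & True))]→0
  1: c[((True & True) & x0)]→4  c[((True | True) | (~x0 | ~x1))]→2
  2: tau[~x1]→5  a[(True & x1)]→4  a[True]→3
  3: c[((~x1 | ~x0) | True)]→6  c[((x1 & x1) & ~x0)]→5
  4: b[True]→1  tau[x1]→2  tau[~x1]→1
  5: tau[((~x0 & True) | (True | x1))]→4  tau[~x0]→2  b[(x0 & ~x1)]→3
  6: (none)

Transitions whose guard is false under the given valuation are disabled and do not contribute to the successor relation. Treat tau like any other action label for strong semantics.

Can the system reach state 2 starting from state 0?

10 transition(s) survive guard evaluation.
depth 0: {0}
depth 1: {3}  now seen {0,3}
depth 2: {5,6}  now seen {0,3,5,6}
depth 3: {2,4}  now seen {0,2,3,4,5,6}
depth 4: {1}  now seen {0,1,2,3,4,5,6}
R = {0,1,2,3,4,5,6}
Path to 2: tau·c·tau

Answer: REACHABLE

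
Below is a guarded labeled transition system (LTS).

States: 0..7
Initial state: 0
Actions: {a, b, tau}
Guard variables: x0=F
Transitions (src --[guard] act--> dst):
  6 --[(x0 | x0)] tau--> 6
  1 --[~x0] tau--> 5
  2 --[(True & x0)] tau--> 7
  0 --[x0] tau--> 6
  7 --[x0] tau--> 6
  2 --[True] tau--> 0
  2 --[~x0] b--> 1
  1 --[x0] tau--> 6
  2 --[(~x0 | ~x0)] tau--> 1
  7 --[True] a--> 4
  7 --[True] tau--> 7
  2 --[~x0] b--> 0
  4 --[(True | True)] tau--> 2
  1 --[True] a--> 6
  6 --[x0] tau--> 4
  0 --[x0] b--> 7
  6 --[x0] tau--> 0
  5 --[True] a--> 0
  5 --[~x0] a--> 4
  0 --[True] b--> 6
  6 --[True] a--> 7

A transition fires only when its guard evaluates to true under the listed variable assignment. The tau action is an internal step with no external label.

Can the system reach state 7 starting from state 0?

Answer: REACHABLE

Analysis:
Guard filter leaves 13 enabled edge(s).
L0 = {0}
L1 = {6}  cumulative {0,6}
L2 = {7}  cumulative {0,6,7}
L3 = {4}  cumulative {0,4,6,7}
L4 = {2}  cumulative {0,2,4,6,7}
L5 = {1}  cumulative {0,1,2,4,6,7}
L6 = {5}  cumulative {0,1,2,4,5,6,7}
Reach set: {0,1,2,4,5,6,7}
trace reaching 7: b·a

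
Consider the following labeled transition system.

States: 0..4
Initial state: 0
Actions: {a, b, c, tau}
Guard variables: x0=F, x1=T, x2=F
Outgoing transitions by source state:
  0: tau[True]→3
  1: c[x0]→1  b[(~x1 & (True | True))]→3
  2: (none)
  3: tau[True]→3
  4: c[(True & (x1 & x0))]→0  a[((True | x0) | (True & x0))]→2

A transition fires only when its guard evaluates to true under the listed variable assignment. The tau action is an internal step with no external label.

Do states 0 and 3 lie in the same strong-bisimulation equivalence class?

Answer: BISIMILAR

Analysis:
Refine partition for ~:
  round 0: {{0,1,2,3,4}}
  round 1: {{0,3},{1,2},{4}}
stable after 2 split(s): 3 block(s)
[0]={0,3}  [3]={0,3}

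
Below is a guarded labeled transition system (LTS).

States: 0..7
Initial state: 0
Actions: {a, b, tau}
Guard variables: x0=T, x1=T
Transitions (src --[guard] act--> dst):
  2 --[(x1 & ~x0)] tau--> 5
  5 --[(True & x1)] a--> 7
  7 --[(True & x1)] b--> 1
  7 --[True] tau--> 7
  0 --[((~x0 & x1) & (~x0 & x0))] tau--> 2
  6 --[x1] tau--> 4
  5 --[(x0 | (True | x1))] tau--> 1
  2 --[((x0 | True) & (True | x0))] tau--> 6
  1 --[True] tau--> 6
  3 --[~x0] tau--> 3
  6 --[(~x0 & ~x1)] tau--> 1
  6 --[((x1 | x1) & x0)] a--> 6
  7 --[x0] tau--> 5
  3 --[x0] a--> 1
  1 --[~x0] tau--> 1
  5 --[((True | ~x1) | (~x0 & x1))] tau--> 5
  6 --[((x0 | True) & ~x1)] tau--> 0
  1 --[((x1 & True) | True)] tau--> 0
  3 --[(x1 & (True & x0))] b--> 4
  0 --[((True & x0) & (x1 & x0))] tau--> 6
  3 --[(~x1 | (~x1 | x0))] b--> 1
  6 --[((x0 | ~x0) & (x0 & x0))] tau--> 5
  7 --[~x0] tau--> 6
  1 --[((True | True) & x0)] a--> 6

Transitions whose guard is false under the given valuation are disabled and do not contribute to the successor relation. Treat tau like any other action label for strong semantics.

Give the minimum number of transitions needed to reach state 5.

Answer: 2

Trace:
Layered search for 5:
  Layer 0: {0}
  Layer 1: {6}
  Layer 2: {4,5}
first hit 5 at d=2 via tau·tau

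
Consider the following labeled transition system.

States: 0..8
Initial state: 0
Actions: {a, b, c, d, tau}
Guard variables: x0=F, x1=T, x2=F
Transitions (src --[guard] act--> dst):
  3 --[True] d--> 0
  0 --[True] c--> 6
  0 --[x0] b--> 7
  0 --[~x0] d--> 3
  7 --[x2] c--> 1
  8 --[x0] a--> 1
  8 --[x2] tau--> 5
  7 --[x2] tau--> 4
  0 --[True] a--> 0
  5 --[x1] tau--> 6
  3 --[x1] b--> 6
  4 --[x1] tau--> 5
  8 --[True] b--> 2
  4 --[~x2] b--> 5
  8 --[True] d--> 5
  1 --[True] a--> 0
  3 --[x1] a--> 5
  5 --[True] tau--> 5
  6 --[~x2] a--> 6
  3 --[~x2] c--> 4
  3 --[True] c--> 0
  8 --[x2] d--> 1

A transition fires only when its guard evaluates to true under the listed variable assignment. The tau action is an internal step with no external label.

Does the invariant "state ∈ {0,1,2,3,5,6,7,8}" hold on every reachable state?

Answer: INVARIANT VIOLATED at state 4

Analysis:
Inv-set: {0,1,2,3,5,6,7,8}
Reachable = {0,3,4,5,6}
  0: ok
  3: ok
  4: VIOLATES
  5: ok
  6: ok
witness against invariant: d·c → 4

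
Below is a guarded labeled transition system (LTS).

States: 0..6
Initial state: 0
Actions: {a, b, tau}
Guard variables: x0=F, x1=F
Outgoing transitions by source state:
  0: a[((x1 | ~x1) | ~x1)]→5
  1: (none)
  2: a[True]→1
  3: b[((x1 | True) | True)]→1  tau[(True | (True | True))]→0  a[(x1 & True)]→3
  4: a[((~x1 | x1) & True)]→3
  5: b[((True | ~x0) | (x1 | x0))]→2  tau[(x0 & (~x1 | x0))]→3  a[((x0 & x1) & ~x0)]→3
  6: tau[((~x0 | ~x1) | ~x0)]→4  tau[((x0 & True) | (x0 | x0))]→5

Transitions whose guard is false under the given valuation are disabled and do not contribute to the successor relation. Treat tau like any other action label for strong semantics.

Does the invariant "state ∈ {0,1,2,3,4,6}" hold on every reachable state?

Safe = {0,1,2,3,4,6}
Reach set: {0,1,2,5}
  0: ✓
  1: ✓
  2: ✓
  5: outside
witness against invariant: a → 5

Answer: INVARIANT VIOLATED at state 5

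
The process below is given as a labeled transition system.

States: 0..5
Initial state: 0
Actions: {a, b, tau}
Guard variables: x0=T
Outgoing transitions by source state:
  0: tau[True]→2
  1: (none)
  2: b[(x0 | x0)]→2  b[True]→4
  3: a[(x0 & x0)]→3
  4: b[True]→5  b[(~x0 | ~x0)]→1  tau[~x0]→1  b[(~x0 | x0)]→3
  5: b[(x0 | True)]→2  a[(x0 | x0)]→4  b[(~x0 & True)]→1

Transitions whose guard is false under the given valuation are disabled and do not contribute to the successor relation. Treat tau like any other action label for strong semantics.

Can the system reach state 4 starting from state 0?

8 transition(s) survive guard evaluation.
depth 0: {0}
depth 1: {2}  cumulative {0,2}
depth 2: {4}  cumulative {0,2,4}
depth 3: {3,5}  cumulative {0,2,3,4,5}
R = {0,2,3,4,5}
trace reaching 4: tau·b

Answer: REACHABLE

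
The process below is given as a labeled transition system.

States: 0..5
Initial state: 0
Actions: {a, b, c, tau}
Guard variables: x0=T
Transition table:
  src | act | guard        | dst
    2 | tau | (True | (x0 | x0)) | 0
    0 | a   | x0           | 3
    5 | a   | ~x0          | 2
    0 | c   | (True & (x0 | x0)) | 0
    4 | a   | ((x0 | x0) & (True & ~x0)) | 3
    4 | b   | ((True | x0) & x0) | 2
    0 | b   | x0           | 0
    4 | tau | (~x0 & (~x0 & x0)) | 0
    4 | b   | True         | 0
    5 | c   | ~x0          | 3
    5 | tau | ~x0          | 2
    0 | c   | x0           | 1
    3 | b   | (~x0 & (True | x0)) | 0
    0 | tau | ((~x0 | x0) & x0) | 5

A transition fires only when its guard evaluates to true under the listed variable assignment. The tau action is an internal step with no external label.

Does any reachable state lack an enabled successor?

Reach set: {0,1,3,5}
  0: a→3  b→0  c→0  c→1  tau→5  [5 out]
  1: ∅  [deadlock]
  3: ∅  [deadlock]
  5: ∅  [deadlock]
trace reaching 1: c

Answer: DEADLOCK at state 1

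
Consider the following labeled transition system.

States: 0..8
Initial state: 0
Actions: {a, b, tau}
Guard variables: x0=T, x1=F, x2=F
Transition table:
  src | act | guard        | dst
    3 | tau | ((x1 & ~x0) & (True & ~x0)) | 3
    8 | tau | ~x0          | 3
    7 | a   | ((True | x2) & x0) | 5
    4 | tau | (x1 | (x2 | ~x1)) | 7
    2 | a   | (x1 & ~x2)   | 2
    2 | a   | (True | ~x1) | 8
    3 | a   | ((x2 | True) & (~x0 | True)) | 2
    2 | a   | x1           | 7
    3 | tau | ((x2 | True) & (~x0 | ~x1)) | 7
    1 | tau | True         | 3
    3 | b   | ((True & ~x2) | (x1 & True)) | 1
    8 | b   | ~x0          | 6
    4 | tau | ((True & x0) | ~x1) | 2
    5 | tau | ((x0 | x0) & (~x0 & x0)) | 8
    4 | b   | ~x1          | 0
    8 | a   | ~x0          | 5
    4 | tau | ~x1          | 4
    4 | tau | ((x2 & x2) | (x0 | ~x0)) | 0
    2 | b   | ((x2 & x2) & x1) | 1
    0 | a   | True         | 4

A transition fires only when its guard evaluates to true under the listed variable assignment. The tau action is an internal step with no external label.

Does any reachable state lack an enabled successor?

Reach set: {0,2,4,5,7,8}
  0: a→4  [deg 1]
  2: a→8  [deg 1]
  4: b→0  tau→0  tau→2  tau→4  tau→7  [deg 5]
  5: ∅  [no exit]
  7: a→5  [deg 1]
  8: ∅  [no exit]
witness 5: a·tau·a

Answer: DEADLOCK at state 5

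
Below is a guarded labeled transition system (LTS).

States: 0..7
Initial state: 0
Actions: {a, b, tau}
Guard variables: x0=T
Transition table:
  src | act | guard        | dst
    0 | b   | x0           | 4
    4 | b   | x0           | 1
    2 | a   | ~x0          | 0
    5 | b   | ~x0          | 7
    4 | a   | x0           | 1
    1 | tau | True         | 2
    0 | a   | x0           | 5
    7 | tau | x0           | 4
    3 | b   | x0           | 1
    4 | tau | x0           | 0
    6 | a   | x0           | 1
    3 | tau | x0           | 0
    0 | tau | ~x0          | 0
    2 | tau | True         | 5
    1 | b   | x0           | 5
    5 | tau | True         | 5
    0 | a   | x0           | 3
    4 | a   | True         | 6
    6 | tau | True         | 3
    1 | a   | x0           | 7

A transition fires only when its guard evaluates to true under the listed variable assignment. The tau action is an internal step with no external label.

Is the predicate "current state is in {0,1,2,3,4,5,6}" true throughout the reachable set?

Safe = {0,1,2,3,4,5,6}
Reach set: {0,1,2,3,4,5,6,7}
  0: ✓
  1: ✓
  2: ✓
  3: ✓
  4: ✓
  5: ✓
  6: ✓
  7: VIOLATES
counterexample path to 7: b·b·a

Answer: INVARIANT VIOLATED at state 7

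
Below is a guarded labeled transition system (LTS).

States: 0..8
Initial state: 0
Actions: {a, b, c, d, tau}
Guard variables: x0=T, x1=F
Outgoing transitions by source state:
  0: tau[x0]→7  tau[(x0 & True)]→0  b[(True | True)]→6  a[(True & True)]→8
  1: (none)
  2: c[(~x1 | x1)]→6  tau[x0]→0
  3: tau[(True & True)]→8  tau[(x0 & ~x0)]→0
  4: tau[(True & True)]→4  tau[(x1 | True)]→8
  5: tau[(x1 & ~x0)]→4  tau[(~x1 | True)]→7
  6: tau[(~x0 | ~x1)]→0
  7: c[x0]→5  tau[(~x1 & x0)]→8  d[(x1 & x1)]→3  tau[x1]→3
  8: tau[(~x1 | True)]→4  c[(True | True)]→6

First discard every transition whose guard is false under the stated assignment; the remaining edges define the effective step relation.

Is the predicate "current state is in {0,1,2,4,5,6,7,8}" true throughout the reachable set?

Answer: INVARIANT HOLDS

Analysis:
Allowed set {0,1,2,4,5,6,7,8}
Reachable = {0,4,5,6,7,8}
  0: ✓
  4: ✓
  5: ✓
  6: ✓
  7: ✓
  8: ✓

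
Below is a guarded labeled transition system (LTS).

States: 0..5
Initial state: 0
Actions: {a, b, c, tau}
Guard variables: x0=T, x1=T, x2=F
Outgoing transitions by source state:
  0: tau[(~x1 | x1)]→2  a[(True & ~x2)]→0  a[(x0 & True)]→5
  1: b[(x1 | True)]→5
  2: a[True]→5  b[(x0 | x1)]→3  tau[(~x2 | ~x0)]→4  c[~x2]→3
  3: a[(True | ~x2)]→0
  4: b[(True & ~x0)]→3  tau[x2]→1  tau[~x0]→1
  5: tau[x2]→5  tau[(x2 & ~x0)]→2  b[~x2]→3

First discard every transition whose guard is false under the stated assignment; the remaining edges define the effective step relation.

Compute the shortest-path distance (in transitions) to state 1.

Answer: UNREACHABLE

Working:
Breadth-first toward 1:
  Layer 0: {0}
  Layer 1: {2,5}
  Layer 2: {3,4}
1 never appears.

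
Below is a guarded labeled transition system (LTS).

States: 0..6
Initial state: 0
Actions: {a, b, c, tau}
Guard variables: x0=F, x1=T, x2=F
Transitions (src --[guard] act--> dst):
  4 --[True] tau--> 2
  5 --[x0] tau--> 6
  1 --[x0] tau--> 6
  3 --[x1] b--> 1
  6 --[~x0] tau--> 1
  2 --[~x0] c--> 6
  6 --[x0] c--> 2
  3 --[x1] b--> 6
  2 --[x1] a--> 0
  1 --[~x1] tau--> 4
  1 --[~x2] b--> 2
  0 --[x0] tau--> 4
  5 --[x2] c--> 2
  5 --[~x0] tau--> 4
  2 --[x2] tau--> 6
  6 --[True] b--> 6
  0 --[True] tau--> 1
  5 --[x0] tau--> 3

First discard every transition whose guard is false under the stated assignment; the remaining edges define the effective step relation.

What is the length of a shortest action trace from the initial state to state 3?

Breadth-first toward 3:
  Layer 0: {0}
  Layer 1: {1}
  Layer 2: {2}
  Layer 3: {6}
3 never appears.

Answer: UNREACHABLE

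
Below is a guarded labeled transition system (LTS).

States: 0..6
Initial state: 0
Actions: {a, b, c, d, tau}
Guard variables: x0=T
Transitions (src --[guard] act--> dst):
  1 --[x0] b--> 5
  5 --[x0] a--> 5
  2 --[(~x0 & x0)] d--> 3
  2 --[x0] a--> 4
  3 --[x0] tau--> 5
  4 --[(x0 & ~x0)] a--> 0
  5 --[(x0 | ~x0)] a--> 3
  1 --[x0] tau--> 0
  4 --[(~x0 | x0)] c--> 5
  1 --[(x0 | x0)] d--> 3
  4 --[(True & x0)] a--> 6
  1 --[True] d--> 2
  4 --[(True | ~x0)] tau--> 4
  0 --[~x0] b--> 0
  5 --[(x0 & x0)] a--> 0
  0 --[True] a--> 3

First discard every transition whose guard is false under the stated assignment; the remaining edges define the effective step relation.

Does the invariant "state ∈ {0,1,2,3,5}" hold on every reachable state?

Inv-set: {0,1,2,3,5}
Reach set: {0,3,5}
  0: ok
  3: ok
  5: ok

Answer: INVARIANT HOLDS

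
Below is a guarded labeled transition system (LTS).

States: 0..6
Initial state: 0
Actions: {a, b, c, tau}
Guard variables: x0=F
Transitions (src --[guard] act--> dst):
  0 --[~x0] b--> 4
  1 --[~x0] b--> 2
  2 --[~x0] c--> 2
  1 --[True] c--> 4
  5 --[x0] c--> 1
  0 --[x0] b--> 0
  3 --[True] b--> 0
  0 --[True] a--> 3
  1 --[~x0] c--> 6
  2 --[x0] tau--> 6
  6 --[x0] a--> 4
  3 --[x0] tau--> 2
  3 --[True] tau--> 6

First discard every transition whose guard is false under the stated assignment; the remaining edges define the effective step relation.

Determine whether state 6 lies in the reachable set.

8 transition(s) survive guard evaluation.
depth 0: {0}
depth 1: {3,4}  total {0,3,4}
depth 2: {6}  total {0,3,4,6}
Reachable = {0,3,4,6}
Path to 6: a·tau

Answer: REACHABLE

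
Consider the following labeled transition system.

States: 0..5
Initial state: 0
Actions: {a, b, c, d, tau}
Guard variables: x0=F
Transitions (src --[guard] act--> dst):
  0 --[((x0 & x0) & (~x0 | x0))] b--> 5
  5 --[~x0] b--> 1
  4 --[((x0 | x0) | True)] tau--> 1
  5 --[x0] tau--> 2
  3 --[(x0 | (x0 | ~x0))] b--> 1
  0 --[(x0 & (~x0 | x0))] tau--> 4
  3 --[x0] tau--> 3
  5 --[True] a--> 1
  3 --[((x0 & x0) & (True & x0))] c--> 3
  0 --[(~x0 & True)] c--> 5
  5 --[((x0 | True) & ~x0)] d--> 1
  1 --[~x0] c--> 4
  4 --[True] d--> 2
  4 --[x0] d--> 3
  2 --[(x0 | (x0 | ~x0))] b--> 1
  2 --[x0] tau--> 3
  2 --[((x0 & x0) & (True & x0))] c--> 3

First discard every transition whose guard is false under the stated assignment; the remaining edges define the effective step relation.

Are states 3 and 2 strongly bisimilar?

Answer: BISIMILAR

Analysis:
Refine partition for ~:
  π0 = {{0,1,2,3,4,5}}
  π1 = {{0,1},{2,3},{4},{5}}
  π2 = {{0},{1},{2,3},{4},{5}}
Fixed point at round 3; 5 class(es).
[3]={2,3}  [2]={2,3}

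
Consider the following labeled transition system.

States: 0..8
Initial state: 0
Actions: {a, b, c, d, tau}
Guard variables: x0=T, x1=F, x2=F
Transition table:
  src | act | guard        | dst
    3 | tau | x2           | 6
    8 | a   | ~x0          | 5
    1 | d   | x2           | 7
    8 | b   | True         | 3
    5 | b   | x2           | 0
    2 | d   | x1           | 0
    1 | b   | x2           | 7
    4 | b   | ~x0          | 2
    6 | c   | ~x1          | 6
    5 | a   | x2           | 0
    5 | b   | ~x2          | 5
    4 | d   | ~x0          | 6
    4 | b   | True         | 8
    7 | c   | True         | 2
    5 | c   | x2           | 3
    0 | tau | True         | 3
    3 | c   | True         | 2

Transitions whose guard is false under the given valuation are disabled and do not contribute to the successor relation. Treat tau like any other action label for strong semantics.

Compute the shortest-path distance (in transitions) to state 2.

Answer: 2

Analysis:
BFS to 2:
  L0 = {0}
  L1 = {3}
  L2 = {2}
depth(2)=2, e.g. tau·c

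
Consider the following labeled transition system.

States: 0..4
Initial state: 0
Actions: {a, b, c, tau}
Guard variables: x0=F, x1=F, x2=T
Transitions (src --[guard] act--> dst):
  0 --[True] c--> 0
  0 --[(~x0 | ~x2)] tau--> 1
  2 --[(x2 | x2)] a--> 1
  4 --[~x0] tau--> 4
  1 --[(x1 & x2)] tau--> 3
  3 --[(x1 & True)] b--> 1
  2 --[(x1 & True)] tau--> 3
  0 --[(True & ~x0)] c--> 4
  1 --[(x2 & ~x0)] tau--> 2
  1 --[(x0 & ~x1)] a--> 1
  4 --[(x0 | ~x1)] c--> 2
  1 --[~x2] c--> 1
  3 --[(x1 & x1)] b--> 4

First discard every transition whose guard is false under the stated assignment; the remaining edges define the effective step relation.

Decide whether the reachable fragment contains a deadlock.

Reachable = {0,1,2,4}
  0: c→0  c→4  tau→1  [3 exit(s)]
  1: tau→2  [1 exit(s)]
  2: a→1  [1 exit(s)]
  4: c→2  tau→4  [2 exit(s)]

Answer: DEADLOCK-FREE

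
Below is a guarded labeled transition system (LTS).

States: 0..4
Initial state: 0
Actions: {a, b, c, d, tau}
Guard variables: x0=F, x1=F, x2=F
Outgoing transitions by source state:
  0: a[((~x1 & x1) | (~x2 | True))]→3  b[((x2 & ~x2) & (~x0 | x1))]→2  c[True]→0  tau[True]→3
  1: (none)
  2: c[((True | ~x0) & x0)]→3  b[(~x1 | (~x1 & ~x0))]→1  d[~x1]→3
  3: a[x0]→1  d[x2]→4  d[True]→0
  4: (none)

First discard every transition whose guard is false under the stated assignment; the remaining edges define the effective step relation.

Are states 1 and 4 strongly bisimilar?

Bisimulation quotient by refinement:
  P[0] = {{0,1,2,3,4}}
  P[1] = {{0},{1,4},{2},{3}}
Fixed point at round 2; 4 class(es).
1∈{1,4}, 4∈{1,4}

Answer: BISIMILAR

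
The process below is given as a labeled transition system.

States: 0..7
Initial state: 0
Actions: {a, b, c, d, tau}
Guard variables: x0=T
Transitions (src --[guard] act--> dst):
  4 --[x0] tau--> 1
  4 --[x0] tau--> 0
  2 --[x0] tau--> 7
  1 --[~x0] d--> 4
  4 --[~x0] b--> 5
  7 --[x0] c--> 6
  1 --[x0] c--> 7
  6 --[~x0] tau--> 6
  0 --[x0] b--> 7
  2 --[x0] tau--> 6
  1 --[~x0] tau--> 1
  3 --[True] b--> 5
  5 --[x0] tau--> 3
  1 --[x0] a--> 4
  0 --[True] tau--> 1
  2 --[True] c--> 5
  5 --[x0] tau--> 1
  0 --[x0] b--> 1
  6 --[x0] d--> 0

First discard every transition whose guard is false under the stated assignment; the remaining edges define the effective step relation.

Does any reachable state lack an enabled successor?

Answer: DEADLOCK-FREE

Analysis:
Reach set: {0,1,4,6,7}
  0: b→1  b→7  tau→1  [deg 3]
  1: a→4  c→7  [deg 2]
  4: tau→0  tau→1  [deg 2]
  6: d→0  [deg 1]
  7: c→6  [deg 1]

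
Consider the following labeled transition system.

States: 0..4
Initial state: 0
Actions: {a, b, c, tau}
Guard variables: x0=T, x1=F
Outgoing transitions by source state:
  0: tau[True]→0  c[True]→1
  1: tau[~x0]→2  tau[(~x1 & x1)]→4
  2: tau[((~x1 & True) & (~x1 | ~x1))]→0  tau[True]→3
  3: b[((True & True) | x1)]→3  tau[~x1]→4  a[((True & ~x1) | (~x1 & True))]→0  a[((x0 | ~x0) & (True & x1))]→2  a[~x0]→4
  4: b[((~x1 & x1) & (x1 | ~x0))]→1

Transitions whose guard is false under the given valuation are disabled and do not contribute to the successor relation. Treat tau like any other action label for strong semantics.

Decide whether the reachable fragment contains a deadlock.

Reachable = {0,1}
  0: c→1  tau→0  [2 out]
  1: ∅  [STUCK]
Path to 1: c

Answer: DEADLOCK at state 1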